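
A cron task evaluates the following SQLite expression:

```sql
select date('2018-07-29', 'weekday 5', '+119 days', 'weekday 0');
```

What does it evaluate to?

`weekday 5` advances to the next Friday; 2018-07-29 is a Sunday, so it moves forward to 2018-08-03.
Applying '+119 days' to 2018-08-03: counting 119 days forward gives 2018-11-30.
`weekday 0` advances to the next Sunday; 2018-11-30 is a Friday, so it moves forward to 2018-12-02.

2018-12-02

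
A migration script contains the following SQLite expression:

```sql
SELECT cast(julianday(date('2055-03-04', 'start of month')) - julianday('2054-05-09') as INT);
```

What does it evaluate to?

296

`start of month` rewinds 2055-03-04 to 2055-03-01.
22 days remain in May 2054 after the 9th (31 − 9).
Full months from June 2054 through February 2055 contribute their day counts.
Then 1 day into March 2055.
Total: 22 + 30 + 31 + 31 + 30 + 31 + 30 + 31 + 31 + 28 + 1 = 296.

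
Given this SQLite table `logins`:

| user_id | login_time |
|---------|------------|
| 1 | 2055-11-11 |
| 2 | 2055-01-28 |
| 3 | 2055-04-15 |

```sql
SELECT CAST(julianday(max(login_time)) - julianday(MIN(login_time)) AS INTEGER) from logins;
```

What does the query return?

287

MIN = 2055-01-28, MAX = 2055-11-11.
3 days remain in January 2055 after the 28th (31 − 28).
Full months from February 2055 through October 2055 contribute their day counts.
Then 11 days into November 2055.
Total: 3 + 28 + 31 + 30 + 31 + 30 + 31 + 31 + 30 + 31 + 11 = 287.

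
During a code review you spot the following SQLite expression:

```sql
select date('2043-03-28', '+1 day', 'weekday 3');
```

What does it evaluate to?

2043-04-01

Advancing 1 more day within March lands on 2043-03-29.
`weekday 3` advances to the next Wednesday; 2043-03-29 is a Sunday, so it moves forward to 2043-04-01.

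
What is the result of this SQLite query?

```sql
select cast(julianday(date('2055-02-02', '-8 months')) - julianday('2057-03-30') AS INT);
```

Adding -8 months to 2055-02-02 gives 2054-06-02.
28 days remain in June 2054 after the 2nd (30 − 2).
Full months from July 2054 through February 2057 contribute their day counts.
Then 30 days into March 2057.
Total: 28 + 31 + 31 + 30 + 31 + 30 + 31 + 31 + 28 + 31 + 30 + 31 + 30 + 31 + 31 + 30 + 31 + 30 + 31 + 31 + 29 + 31 + 30 + 31 + 30 + 31 + 31 + 30 + 31 + 30 + 31 + 31 + 28 + 30 = 1032.
The subtraction is earlier − later, so the result is −1032 → -1032.

-1032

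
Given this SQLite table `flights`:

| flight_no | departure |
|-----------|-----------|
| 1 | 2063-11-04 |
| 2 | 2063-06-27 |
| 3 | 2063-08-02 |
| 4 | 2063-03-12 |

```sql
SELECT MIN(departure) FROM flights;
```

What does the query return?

MIN over {2063-03-12, 2063-06-27, 2063-08-02, 2063-11-04}.

2063-03-12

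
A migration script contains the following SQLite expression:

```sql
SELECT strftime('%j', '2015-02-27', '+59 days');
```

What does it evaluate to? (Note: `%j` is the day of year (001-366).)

First apply '+59 days': 2015-02-27 → 2015-04-27.
Day-of-year for 2015-04-27: days since 2015-01-01 inclusive = 117, zero-padded to 117.

117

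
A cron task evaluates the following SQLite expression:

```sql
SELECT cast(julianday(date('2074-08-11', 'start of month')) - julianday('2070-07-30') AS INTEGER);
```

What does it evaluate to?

1463

`start of month` rewinds 2074-08-11 to 2074-08-01.
1 day remains in July 2070 after the 30th (31 − 30).
Full months from August 2070 through July 2074 contribute their day counts.
Then 1 day into August 2074.
Total: 1 + 31 + 30 + 31 + 30 + 31 + 31 + 28 + 31 + 30 + 31 + 30 + 31 + 31 + 30 + 31 + 30 + 31 + 31 + 29 + 31 + 30 + 31 + 30 + 31 + 31 + 30 + 31 + 30 + 31 + 31 + 28 + 31 + 30 + 31 + 30 + 31 + 31 + 30 + 31 + 30 + 31 + 31 + 28 + 31 + 30 + 31 + 30 + 31 + 1 = 1463.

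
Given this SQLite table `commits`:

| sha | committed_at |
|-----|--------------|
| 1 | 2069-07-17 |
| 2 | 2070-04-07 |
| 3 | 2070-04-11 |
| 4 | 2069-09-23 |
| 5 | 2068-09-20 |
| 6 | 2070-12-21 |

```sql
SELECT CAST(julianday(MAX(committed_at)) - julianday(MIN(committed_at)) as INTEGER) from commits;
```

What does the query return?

822

MIN = 2068-09-20, MAX = 2070-12-21.
10 days remain in September 2068 after the 20th (30 − 20).
Full months from October 2068 through November 2070 contribute their day counts.
Then 21 days into December 2070.
Total: 10 + 31 + 30 + 31 + 31 + 28 + 31 + 30 + 31 + 30 + 31 + 31 + 30 + 31 + 30 + 31 + 31 + 28 + 31 + 30 + 31 + 30 + 31 + 31 + 30 + 31 + 30 + 21 = 822.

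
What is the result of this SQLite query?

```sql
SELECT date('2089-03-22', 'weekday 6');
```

2089-03-26

`weekday 6` advances to the next Saturday; 2089-03-22 is a Tuesday, so it moves forward to 2089-03-26.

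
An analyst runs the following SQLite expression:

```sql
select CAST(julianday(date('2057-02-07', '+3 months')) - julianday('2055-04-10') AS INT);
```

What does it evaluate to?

Adding +3 months to 2057-02-07 gives 2057-05-07.
20 days remain in April 2055 after the 10th (30 − 10).
Full months from May 2055 through April 2057 contribute their day counts.
Then 7 days into May 2057.
Total: 20 + 31 + 30 + 31 + 31 + 30 + 31 + 30 + 31 + 31 + 29 + 31 + 30 + 31 + 30 + 31 + 31 + 30 + 31 + 30 + 31 + 31 + 28 + 31 + 30 + 7 = 758.

758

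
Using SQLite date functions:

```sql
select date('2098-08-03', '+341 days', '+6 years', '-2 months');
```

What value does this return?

2105-05-10

Applying '+341 days' to 2098-08-03: counting 341 days forward gives 2099-07-10.
Adding +6 years to 2099-07-10 gives 2105-07-10.
Adding -2 months to 2105-07-10 gives 2105-05-10.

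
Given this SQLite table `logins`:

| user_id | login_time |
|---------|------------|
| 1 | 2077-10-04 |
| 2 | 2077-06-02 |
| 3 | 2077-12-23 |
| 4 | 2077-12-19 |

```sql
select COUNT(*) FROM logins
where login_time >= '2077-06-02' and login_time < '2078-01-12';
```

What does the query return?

4

Rows in [2077-06-02, 2078-01-12): 2077-10-04, 2077-06-02, 2077-12-23, 2077-12-19 → 4 rows.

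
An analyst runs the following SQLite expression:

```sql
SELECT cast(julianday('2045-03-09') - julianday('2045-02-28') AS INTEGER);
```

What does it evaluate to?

0 days remain in February 2045 after the 28th (28 − 28).
Then 9 days into March 2045.
Total: 0 + 9 = 9.

9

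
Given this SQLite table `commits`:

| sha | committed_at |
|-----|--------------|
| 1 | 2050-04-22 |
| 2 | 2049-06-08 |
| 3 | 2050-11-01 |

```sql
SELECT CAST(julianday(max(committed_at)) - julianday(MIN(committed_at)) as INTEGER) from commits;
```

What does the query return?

511

MIN = 2049-06-08, MAX = 2050-11-01.
22 days remain in June 2049 after the 8th (30 − 8).
Full months from July 2049 through October 2050 contribute their day counts.
Then 1 day into November 2050.
Total: 22 + 31 + 31 + 30 + 31 + 30 + 31 + 31 + 28 + 31 + 30 + 31 + 30 + 31 + 31 + 30 + 31 + 1 = 511.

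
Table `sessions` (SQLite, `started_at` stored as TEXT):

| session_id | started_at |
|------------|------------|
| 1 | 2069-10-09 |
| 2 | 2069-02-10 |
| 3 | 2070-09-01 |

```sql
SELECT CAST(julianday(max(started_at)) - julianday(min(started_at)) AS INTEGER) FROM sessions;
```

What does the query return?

568

MIN = 2069-02-10, MAX = 2070-09-01.
18 days remain in February 2069 after the 10th (28 − 10).
Full months from March 2069 through August 2070 contribute their day counts.
Then 1 day into September 2070.
Total: 18 + 31 + 30 + 31 + 30 + 31 + 31 + 30 + 31 + 30 + 31 + 31 + 28 + 31 + 30 + 31 + 30 + 31 + 31 + 1 = 568.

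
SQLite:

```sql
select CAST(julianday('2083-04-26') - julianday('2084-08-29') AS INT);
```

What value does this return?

4 days remain in April 2083 after the 26th (30 − 26).
Full months from May 2083 through July 2084 contribute their day counts.
Then 29 days into August 2084.
Total: 4 + 31 + 30 + 31 + 31 + 30 + 31 + 30 + 31 + 31 + 29 + 31 + 30 + 31 + 30 + 31 + 29 = 491.
The subtraction is earlier − later, so the result is −491 → -491.

-491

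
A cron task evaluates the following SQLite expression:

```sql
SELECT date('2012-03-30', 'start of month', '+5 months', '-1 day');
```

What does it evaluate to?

2012-07-31

`start of month` rewinds 2012-03-30 to 2012-03-01.
Adding +5 months to 2012-03-01 gives 2012-08-01.
Going back 1 day from 2012-08-01 reaches 2012-07-31 (last day of July, 31 days).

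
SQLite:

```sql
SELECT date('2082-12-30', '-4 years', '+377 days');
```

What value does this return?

Adding -4 years to 2082-12-30 gives 2078-12-30.
Applying '+377 days' to 2078-12-30: counting 377 days forward gives 2080-01-11.

2080-01-11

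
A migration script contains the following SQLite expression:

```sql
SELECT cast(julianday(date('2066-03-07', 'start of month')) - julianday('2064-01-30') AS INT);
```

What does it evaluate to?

`start of month` rewinds 2066-03-07 to 2066-03-01.
1 day remains in January 2064 after the 30th (31 − 30).
Full months from February 2064 through February 2066 contribute their day counts.
Then 1 day into March 2066.
Total: 1 + 29 + 31 + 30 + 31 + 30 + 31 + 31 + 30 + 31 + 30 + 31 + 31 + 28 + 31 + 30 + 31 + 30 + 31 + 31 + 30 + 31 + 30 + 31 + 31 + 28 + 1 = 761.

761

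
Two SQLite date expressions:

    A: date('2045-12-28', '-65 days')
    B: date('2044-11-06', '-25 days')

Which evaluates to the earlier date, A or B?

B

A = 2045-10-24.
B = 2044-10-12.
B is earlier.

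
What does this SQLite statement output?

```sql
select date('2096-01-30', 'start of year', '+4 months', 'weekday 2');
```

`start of year` rewinds 2096-01-30 to 2096-01-01.
Adding +4 months to 2096-01-01 gives 2096-05-01.
`weekday 2` advances to the next Tuesday; 2096-05-01 is already a Tuesday, so it stays at 2096-05-01.

2096-05-01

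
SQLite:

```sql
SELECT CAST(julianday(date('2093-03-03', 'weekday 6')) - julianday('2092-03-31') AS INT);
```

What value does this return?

341

`weekday 6` advances to the next Saturday; 2093-03-03 is a Tuesday, so it moves forward to 2093-03-07.
0 days remain in March 2092 after the 31st (31 − 31).
Full months from April 2092 through February 2093 contribute their day counts.
Then 7 days into March 2093.
Total: 0 + 30 + 31 + 30 + 31 + 31 + 30 + 31 + 30 + 31 + 31 + 28 + 7 = 341.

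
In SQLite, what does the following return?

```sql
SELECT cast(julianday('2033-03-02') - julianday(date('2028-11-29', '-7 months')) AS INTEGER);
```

Adding -7 months to 2028-11-29 gives 2028-04-29.
1 day remains in April 2028 after the 29th (30 − 29).
Full months from May 2028 through February 2033 contribute their day counts.
Then 2 days into March 2033.
Total: 1 + 31 + 30 + 31 + 31 + 30 + 31 + 30 + 31 + 31 + 28 + 31 + 30 + 31 + 30 + 31 + 31 + 30 + 31 + 30 + 31 + 31 + 28 + 31 + 30 + 31 + 30 + 31 + 31 + 30 + 31 + 30 + 31 + 31 + 28 + 31 + 30 + 31 + 30 + 31 + 31 + 30 + 31 + 30 + 31 + 31 + 29 + 31 + 30 + 31 + 30 + 31 + 31 + 30 + 31 + 30 + 31 + 31 + 28 + 2 = 1768.

1768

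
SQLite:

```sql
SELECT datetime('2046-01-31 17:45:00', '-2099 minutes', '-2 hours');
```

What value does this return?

2046-01-30 04:46:00

2099 minutes = 34h 59m; -2099 minutes from 2046-01-31 17:45:00 is 2046-01-30 06:46:00 (crosses midnight).
-2 hours from 2046-01-30 06:46:00 is 2046-01-30 04:46:00.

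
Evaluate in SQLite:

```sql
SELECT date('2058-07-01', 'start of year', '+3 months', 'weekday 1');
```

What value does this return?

`start of year` rewinds 2058-07-01 to 2058-01-01.
Adding +3 months to 2058-01-01 gives 2058-04-01.
`weekday 1` advances to the next Monday; 2058-04-01 is already a Monday, so it stays at 2058-04-01.

2058-04-01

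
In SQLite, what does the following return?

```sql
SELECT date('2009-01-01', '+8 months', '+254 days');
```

Adding +8 months to 2009-01-01 gives 2009-09-01.
Applying '+254 days' to 2009-09-01: counting 254 days forward gives 2010-05-13.

2010-05-13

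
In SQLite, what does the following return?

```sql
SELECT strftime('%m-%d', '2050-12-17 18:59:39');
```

`%m-%d` extracts the month-day: 12-17.

12-17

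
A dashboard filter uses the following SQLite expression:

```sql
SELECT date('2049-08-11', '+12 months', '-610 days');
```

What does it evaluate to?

2048-12-09

Adding +12 months to 2049-08-11 gives 2050-08-11.
Applying '-610 days' to 2050-08-11: counting 610 days back gives 2048-12-09.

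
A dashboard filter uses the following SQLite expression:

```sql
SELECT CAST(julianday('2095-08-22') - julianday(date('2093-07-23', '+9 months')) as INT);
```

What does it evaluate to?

486

Adding +9 months to 2093-07-23 gives 2094-04-23.
7 days remain in April 2094 after the 23rd (30 − 23).
Full months from May 2094 through July 2095 contribute their day counts.
Then 22 days into August 2095.
Total: 7 + 31 + 30 + 31 + 31 + 30 + 31 + 30 + 31 + 31 + 28 + 31 + 30 + 31 + 30 + 31 + 22 = 486.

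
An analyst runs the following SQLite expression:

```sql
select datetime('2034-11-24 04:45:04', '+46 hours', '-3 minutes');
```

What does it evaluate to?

2034-11-26 02:42:04

+46 hours from 2034-11-24 04:45:04 is 2034-11-26 02:45:04 (crosses midnight).
-3 minutes from 2034-11-26 02:45:04 is 2034-11-26 02:42:04.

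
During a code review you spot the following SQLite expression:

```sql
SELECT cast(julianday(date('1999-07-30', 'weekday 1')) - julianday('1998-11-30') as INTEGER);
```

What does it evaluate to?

`weekday 1` advances to the next Monday; 1999-07-30 is a Friday, so it moves forward to 1999-08-02.
0 days remain in November 1998 after the 30th (30 − 30).
Full months from December 1998 through July 1999 contribute their day counts.
Then 2 days into August 1999.
Total: 0 + 31 + 31 + 28 + 31 + 30 + 31 + 30 + 31 + 2 = 245.

245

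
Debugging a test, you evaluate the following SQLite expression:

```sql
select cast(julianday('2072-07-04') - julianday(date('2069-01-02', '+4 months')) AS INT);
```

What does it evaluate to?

Adding +4 months to 2069-01-02 gives 2069-05-02.
29 days remain in May 2069 after the 2nd (31 − 2).
Full months from June 2069 through June 2072 contribute their day counts.
Then 4 days into July 2072.
Total: 29 + 30 + 31 + 31 + 30 + 31 + 30 + 31 + 31 + 28 + 31 + 30 + 31 + 30 + 31 + 31 + 30 + 31 + 30 + 31 + 31 + 28 + 31 + 30 + 31 + 30 + 31 + 31 + 30 + 31 + 30 + 31 + 31 + 29 + 31 + 30 + 31 + 30 + 4 = 1159.

1159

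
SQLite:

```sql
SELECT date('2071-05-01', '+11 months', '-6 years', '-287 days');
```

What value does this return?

Adding +11 months to 2071-05-01 gives 2072-04-01.
Adding -6 years to 2072-04-01 gives 2066-04-01.
Applying '-287 days' to 2066-04-01: counting 287 days back gives 2065-06-18.

2065-06-18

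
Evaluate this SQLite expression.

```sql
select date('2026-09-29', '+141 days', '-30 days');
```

Applying '+141 days' to 2026-09-29: counting 141 days forward gives 2027-02-17.
Going back 17 days from 2027-02-17 reaches 2027-01-31 (last day of January, 31 days).
Going back 13 days within January lands on 2027-01-18.

2027-01-18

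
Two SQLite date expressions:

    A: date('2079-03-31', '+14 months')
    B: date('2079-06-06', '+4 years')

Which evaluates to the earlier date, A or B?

A

A = 2080-05-31.
B = 2083-06-06.
A is earlier.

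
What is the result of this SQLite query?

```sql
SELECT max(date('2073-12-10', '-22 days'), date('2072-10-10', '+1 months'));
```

2073-11-18

date('2073-12-10', '-22 days') → 2073-11-18.
date('2072-10-10', '+1 months') → 2072-11-10.
Later of the two is 2073-11-18.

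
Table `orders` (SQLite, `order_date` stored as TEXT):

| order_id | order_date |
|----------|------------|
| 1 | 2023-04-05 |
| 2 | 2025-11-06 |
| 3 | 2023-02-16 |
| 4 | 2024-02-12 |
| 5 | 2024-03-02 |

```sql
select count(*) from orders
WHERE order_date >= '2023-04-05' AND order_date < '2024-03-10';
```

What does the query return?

3

Rows in [2023-04-05, 2024-03-10): 2023-04-05, 2024-02-12, 2024-03-02 → 3 rows.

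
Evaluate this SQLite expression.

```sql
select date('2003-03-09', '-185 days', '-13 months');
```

2001-08-05

Applying '-185 days' to 2003-03-09: counting 185 days back gives 2002-09-05.
Adding -13 months to 2002-09-05 gives 2001-08-05.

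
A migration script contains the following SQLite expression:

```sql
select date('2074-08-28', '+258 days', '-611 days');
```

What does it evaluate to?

2073-09-09

Applying '+258 days' to 2074-08-28: counting 258 days forward gives 2075-05-13.
Applying '-611 days' to 2075-05-13: counting 611 days back gives 2073-09-09.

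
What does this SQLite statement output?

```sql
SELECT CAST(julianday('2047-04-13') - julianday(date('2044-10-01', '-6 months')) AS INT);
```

Adding -6 months to 2044-10-01 gives 2044-04-01.
29 days remain in April 2044 after the 1st (30 − 1).
Full months from May 2044 through March 2047 contribute their day counts.
Then 13 days into April 2047.
Total: 29 + 31 + 30 + 31 + 31 + 30 + 31 + 30 + 31 + 31 + 28 + 31 + 30 + 31 + 30 + 31 + 31 + 30 + 31 + 30 + 31 + 31 + 28 + 31 + 30 + 31 + 30 + 31 + 31 + 30 + 31 + 30 + 31 + 31 + 28 + 31 + 13 = 1107.

1107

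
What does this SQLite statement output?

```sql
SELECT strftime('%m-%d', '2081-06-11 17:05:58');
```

`%m-%d` extracts the month-day: 06-11.

06-11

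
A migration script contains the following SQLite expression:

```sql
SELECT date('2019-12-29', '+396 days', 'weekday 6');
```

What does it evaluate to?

Applying '+396 days' to 2019-12-29: counting 396 days forward gives 2021-01-28.
`weekday 6` advances to the next Saturday; 2021-01-28 is a Thursday, so it moves forward to 2021-01-30.

2021-01-30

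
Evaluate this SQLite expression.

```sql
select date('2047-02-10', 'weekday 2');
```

`weekday 2` advances to the next Tuesday; 2047-02-10 is a Sunday, so it moves forward to 2047-02-12.

2047-02-12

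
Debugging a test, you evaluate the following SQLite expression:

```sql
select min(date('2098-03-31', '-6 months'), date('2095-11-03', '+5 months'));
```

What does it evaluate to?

date('2098-03-31', '-6 months') → 2097-10-01.
date('2095-11-03', '+5 months') → 2096-04-03.
Earlier of the two is 2096-04-03.

2096-04-03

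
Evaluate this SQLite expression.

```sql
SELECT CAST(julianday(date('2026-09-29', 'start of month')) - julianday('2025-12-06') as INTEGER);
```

`start of month` rewinds 2026-09-29 to 2026-09-01.
25 days remain in December 2025 after the 6th (31 − 6).
Full months from January 2026 through August 2026 contribute their day counts.
Then 1 day into September 2026.
Total: 25 + 31 + 28 + 31 + 30 + 31 + 30 + 31 + 31 + 1 = 269.

269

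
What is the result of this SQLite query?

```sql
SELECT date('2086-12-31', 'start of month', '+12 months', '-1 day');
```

`start of month` rewinds 2086-12-31 to 2086-12-01.
Adding +12 months to 2086-12-01 gives 2087-12-01.
Going back 1 day from 2087-12-01 reaches 2087-11-30 (last day of November, 30 days).

2087-11-30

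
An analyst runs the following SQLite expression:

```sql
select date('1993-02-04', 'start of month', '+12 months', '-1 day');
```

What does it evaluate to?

`start of month` rewinds 1993-02-04 to 1993-02-01.
Adding +12 months to 1993-02-01 gives 1994-02-01.
Going back 1 day from 1994-02-01 reaches 1994-01-31 (last day of January, 31 days).

1994-01-31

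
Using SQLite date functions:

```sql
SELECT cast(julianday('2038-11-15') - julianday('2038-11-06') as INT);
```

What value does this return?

9

Both dates are in November 2038: 15 − 6 = 9.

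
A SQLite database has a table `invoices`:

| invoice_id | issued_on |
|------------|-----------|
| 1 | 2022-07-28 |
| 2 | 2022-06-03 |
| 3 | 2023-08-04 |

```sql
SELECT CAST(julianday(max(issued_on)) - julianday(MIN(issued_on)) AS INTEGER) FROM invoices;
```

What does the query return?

427

MIN = 2022-06-03, MAX = 2023-08-04.
27 days remain in June 2022 after the 3rd (30 − 3).
Full months from July 2022 through July 2023 contribute their day counts.
Then 4 days into August 2023.
Total: 27 + 31 + 31 + 30 + 31 + 30 + 31 + 31 + 28 + 31 + 30 + 31 + 30 + 31 + 4 = 427.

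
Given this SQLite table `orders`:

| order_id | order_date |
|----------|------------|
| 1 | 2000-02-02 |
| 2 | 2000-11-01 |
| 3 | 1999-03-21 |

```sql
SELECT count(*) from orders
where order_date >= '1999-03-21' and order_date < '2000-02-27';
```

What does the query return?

Rows in [1999-03-21, 2000-02-27): 2000-02-02, 1999-03-21 → 2 rows.

2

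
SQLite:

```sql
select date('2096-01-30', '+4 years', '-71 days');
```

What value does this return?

Adding +4 years to 2096-01-30 gives 2100-01-30.
Applying '-71 days' to 2100-01-30: counting 71 days back gives 2099-11-20.

2099-11-20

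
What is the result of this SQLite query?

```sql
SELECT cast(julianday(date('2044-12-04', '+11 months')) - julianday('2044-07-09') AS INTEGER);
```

483

Adding +11 months to 2044-12-04 gives 2045-11-04.
22 days remain in July 2044 after the 9th (31 − 9).
Full months from August 2044 through October 2045 contribute their day counts.
Then 4 days into November 2045.
Total: 22 + 31 + 30 + 31 + 30 + 31 + 31 + 28 + 31 + 30 + 31 + 30 + 31 + 31 + 30 + 31 + 4 = 483.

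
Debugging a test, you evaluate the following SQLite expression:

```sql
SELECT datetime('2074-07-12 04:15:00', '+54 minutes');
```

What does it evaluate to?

+54 minutes from 2074-07-12 04:15:00 is 2074-07-12 05:09:00.

2074-07-12 05:09:00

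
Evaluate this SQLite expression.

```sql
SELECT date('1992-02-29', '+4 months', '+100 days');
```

Adding +4 months to 1992-02-29 gives 1992-06-29.
Applying '+100 days' to 1992-06-29: counting 100 days forward gives 1992-10-07.

1992-10-07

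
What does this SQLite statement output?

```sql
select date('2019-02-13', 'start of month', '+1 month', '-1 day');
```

`start of month` rewinds 2019-02-13 to 2019-02-01.
Adding +1 month to 2019-02-01 gives 2019-03-01.
Going back 1 day from 2019-03-01 reaches 2019-02-28 (last day of February, 28 days).

2019-02-28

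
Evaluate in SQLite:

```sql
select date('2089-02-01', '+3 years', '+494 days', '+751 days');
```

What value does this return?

2095-06-30

Adding +3 years to 2089-02-01 gives 2092-02-01.
Applying '+494 days' to 2092-02-01: counting 494 days forward gives 2093-06-09.
Applying '+751 days' to 2093-06-09: counting 751 days forward gives 2095-06-30.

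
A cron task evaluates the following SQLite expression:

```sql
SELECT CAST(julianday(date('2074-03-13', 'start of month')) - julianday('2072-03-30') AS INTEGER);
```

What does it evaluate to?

701

`start of month` rewinds 2074-03-13 to 2074-03-01.
1 day remains in March 2072 after the 30th (31 − 30).
Full months from April 2072 through February 2074 contribute their day counts.
Then 1 day into March 2074.
Total: 1 + 30 + 31 + 30 + 31 + 31 + 30 + 31 + 30 + 31 + 31 + 28 + 31 + 30 + 31 + 30 + 31 + 31 + 30 + 31 + 30 + 31 + 31 + 28 + 1 = 701.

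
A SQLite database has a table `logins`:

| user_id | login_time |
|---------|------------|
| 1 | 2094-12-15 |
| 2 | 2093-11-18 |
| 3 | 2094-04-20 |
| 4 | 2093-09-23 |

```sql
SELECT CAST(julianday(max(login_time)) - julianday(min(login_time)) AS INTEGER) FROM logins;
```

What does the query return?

448

MIN = 2093-09-23, MAX = 2094-12-15.
7 days remain in September 2093 after the 23rd (30 − 23).
Full months from October 2093 through November 2094 contribute their day counts.
Then 15 days into December 2094.
Total: 7 + 31 + 30 + 31 + 31 + 28 + 31 + 30 + 31 + 30 + 31 + 31 + 30 + 31 + 30 + 15 = 448.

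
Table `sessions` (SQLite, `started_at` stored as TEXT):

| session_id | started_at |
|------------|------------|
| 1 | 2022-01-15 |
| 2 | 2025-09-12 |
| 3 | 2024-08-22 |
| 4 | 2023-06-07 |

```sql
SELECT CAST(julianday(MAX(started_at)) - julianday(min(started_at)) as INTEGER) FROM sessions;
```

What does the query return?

1336

MIN = 2022-01-15, MAX = 2025-09-12.
16 days remain in January 2022 after the 15th (31 − 15).
Full months from February 2022 through August 2025 contribute their day counts.
Then 12 days into September 2025.
Total: 16 + 28 + 31 + 30 + 31 + 30 + 31 + 31 + 30 + 31 + 30 + 31 + 31 + 28 + 31 + 30 + 31 + 30 + 31 + 31 + 30 + 31 + 30 + 31 + 31 + 29 + 31 + 30 + 31 + 30 + 31 + 31 + 30 + 31 + 30 + 31 + 31 + 28 + 31 + 30 + 31 + 30 + 31 + 31 + 12 = 1336.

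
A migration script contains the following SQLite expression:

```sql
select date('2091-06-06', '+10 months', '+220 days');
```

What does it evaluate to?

2092-11-12

Adding +10 months to 2091-06-06 gives 2092-04-06.
Applying '+220 days' to 2092-04-06: counting 220 days forward gives 2092-11-12.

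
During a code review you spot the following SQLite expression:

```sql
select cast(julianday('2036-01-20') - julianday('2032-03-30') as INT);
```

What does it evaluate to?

1 day remains in March 2032 after the 30th (31 − 30).
Full months from April 2032 through December 2035 contribute their day counts.
Then 20 days into January 2036.
Total: 1 + 30 + 31 + 30 + 31 + 31 + 30 + 31 + 30 + 31 + 31 + 28 + 31 + 30 + 31 + 30 + 31 + 31 + 30 + 31 + 30 + 31 + 31 + 28 + 31 + 30 + 31 + 30 + 31 + 31 + 30 + 31 + 30 + 31 + 31 + 28 + 31 + 30 + 31 + 30 + 31 + 31 + 30 + 31 + 30 + 31 + 20 = 1391.

1391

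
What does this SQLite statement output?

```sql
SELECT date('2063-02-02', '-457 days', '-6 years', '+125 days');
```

2056-03-06

Applying '-457 days' to 2063-02-02: counting 457 days back gives 2061-11-02.
Adding -6 years to 2061-11-02 gives 2055-11-02.
Applying '+125 days' to 2055-11-02: counting 125 days forward gives 2056-03-06.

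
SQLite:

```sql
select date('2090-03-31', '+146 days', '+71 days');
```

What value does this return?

Applying '+146 days' to 2090-03-31: counting 146 days forward gives 2090-08-24.
Applying '+71 days' to 2090-08-24: counting 71 days forward gives 2090-11-03.

2090-11-03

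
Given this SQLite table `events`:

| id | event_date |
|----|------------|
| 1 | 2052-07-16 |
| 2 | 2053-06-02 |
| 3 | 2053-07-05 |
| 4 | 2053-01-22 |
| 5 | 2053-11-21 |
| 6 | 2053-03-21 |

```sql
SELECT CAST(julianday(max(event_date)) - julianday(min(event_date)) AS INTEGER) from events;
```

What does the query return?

MIN = 2052-07-16, MAX = 2053-11-21.
15 days remain in July 2052 after the 16th (31 − 16).
Full months from August 2052 through October 2053 contribute their day counts.
Then 21 days into November 2053.
Total: 15 + 31 + 30 + 31 + 30 + 31 + 31 + 28 + 31 + 30 + 31 + 30 + 31 + 31 + 30 + 31 + 21 = 493.

493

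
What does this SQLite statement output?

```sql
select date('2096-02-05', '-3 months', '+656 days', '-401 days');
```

Adding -3 months to 2096-02-05 gives 2095-11-05.
Applying '+656 days' to 2095-11-05: counting 656 days forward gives 2097-08-22.
Applying '-401 days' to 2097-08-22: counting 401 days back gives 2096-07-17.

2096-07-17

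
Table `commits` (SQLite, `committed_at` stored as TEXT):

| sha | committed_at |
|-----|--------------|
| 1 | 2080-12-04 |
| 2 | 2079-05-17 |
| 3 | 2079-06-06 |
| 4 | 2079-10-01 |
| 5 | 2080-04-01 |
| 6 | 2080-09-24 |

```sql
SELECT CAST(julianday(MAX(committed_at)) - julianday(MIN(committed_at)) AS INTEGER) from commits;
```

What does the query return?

567

MIN = 2079-05-17, MAX = 2080-12-04.
14 days remain in May 2079 after the 17th (31 − 17).
Full months from June 2079 through November 2080 contribute their day counts.
Then 4 days into December 2080.
Total: 14 + 30 + 31 + 31 + 30 + 31 + 30 + 31 + 31 + 29 + 31 + 30 + 31 + 30 + 31 + 31 + 30 + 31 + 30 + 4 = 567.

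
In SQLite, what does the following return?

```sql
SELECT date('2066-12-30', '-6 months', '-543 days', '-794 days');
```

2062-11-01

Adding -6 months to 2066-12-30 gives 2066-06-30.
Applying '-543 days' to 2066-06-30: counting 543 days back gives 2065-01-03.
Applying '-794 days' to 2065-01-03: counting 794 days back gives 2062-11-01.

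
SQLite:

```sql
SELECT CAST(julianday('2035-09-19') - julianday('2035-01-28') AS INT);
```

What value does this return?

3 days remain in January 2035 after the 28th (31 − 28).
Full months from February 2035 through August 2035 contribute their day counts.
Then 19 days into September 2035.
Total: 3 + 28 + 31 + 30 + 31 + 30 + 31 + 31 + 19 = 234.

234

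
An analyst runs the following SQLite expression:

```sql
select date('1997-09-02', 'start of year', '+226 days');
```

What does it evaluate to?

`start of year` rewinds 1997-09-02 to 1997-01-01.
Applying '+226 days' to 1997-01-01: counting 226 days forward gives 1997-08-15.

1997-08-15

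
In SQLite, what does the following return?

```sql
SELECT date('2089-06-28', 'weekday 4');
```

2089-06-30

`weekday 4` advances to the next Thursday; 2089-06-28 is a Tuesday, so it moves forward to 2089-06-30.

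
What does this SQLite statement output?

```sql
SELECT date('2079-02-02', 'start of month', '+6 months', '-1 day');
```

`start of month` rewinds 2079-02-02 to 2079-02-01.
Adding +6 months to 2079-02-01 gives 2079-08-01.
Going back 1 day from 2079-08-01 reaches 2079-07-31 (last day of July, 31 days).

2079-07-31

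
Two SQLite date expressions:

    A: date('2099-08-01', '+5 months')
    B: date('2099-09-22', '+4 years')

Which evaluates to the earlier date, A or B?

A = 2100-01-01.
B = 2103-09-22.
A is earlier.

A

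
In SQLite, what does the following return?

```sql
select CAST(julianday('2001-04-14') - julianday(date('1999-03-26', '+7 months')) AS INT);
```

536

Adding +7 months to 1999-03-26 gives 1999-10-26.
5 days remain in October 1999 after the 26th (31 − 26).
Full months from November 1999 through March 2001 contribute their day counts.
Then 14 days into April 2001.
Total: 5 + 30 + 31 + 31 + 29 + 31 + 30 + 31 + 30 + 31 + 31 + 30 + 31 + 30 + 31 + 31 + 28 + 31 + 14 = 536.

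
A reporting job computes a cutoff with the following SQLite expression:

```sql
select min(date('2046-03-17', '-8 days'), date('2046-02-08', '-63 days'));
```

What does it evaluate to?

2045-12-07

date('2046-03-17', '-8 days') → 2046-03-09.
date('2046-02-08', '-63 days') → 2045-12-07.
Earlier of the two is 2045-12-07.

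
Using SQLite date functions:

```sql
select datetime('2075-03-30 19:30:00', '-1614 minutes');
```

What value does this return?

1614 minutes = 26h 54m; -1614 minutes from 2075-03-30 19:30:00 is 2075-03-29 16:36:00 (crosses midnight).

2075-03-29 16:36:00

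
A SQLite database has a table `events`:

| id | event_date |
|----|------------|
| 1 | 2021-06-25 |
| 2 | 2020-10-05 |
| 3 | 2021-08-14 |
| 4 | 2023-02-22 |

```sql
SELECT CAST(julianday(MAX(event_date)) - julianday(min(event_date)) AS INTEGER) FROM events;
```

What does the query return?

MIN = 2020-10-05, MAX = 2023-02-22.
26 days remain in October 2020 after the 5th (31 − 5).
Full months from November 2020 through January 2023 contribute their day counts.
Then 22 days into February 2023.
Total: 26 + 30 + 31 + 31 + 28 + 31 + 30 + 31 + 30 + 31 + 31 + 30 + 31 + 30 + 31 + 31 + 28 + 31 + 30 + 31 + 30 + 31 + 31 + 30 + 31 + 30 + 31 + 31 + 22 = 870.

870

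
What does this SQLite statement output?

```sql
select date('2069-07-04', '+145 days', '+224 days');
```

Applying '+145 days' to 2069-07-04: counting 145 days forward gives 2069-11-26.
Applying '+224 days' to 2069-11-26: counting 224 days forward gives 2070-07-08.

2070-07-08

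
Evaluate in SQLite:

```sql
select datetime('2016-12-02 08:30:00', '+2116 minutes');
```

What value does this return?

2016-12-03 19:46:00

2116 minutes = 35h 16m; +2116 minutes from 2016-12-02 08:30:00 is 2016-12-03 19:46:00 (crosses midnight).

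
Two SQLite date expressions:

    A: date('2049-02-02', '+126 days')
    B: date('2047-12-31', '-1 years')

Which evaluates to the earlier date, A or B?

B

A = 2049-06-08.
B = 2046-12-31.
B is earlier.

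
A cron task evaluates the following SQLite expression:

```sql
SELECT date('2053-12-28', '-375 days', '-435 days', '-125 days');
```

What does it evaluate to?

Applying '-375 days' to 2053-12-28: counting 375 days back gives 2052-12-18.
Applying '-435 days' to 2052-12-18: counting 435 days back gives 2051-10-10.
Applying '-125 days' to 2051-10-10: counting 125 days back gives 2051-06-07.

2051-06-07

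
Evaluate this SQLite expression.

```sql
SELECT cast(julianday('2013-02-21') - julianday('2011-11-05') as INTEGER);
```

474

25 days remain in November 2011 after the 5th (30 − 5).
Full months from December 2011 through January 2013 contribute their day counts.
Then 21 days into February 2013.
Total: 25 + 31 + 31 + 29 + 31 + 30 + 31 + 30 + 31 + 31 + 30 + 31 + 30 + 31 + 31 + 21 = 474.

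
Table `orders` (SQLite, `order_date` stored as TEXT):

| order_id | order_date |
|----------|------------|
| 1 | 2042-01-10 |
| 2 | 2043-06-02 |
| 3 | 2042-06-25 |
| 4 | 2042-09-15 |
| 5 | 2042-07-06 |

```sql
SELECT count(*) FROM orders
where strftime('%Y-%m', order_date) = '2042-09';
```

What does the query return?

1

Rows with year-month 2042-09: 2042-09-15 → 1.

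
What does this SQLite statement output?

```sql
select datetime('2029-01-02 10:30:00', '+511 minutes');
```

2029-01-02 19:01:00

511 minutes = 8h 31m; +511 minutes from 2029-01-02 10:30:00 is 2029-01-02 19:01:00.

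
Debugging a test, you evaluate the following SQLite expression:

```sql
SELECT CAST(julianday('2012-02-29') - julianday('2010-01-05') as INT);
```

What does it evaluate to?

26 days remain in January 2010 after the 5th (31 − 5).
Full months from February 2010 through January 2012 contribute their day counts.
Then 29 days into February 2012.
Total: 26 + 28 + 31 + 30 + 31 + 30 + 31 + 31 + 30 + 31 + 30 + 31 + 31 + 28 + 31 + 30 + 31 + 30 + 31 + 31 + 30 + 31 + 30 + 31 + 31 + 29 = 785.

785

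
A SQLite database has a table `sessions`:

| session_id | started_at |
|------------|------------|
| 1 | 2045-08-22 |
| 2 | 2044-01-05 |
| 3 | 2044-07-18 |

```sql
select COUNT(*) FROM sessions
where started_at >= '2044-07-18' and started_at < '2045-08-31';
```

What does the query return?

2

Rows in [2044-07-18, 2045-08-31): 2045-08-22, 2044-07-18 → 2 rows.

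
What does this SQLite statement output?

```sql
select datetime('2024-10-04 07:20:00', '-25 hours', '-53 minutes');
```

2024-10-03 05:27:00

-25 hours from 2024-10-04 07:20:00 is 2024-10-03 06:20:00 (crosses midnight).
-53 minutes from 2024-10-03 06:20:00 is 2024-10-03 05:27:00.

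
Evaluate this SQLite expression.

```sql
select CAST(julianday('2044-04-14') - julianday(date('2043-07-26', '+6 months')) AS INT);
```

Adding +6 months to 2043-07-26 gives 2044-01-26.
5 days remain in January 2044 after the 26th (31 − 26).
February 2044: 29 days (leap year).
March 2044: 31 days.
Then 14 days into April 2044.
Total: 5 + 29 + 31 + 14 = 79.

79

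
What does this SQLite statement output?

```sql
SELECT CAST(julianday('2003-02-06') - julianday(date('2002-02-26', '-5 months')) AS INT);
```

Adding -5 months to 2002-02-26 gives 2001-09-26.
4 days remain in September 2001 after the 26th (30 − 26).
Full months from October 2001 through January 2003 contribute their day counts.
Then 6 days into February 2003.
Total: 4 + 31 + 30 + 31 + 31 + 28 + 31 + 30 + 31 + 30 + 31 + 31 + 30 + 31 + 30 + 31 + 31 + 6 = 498.

498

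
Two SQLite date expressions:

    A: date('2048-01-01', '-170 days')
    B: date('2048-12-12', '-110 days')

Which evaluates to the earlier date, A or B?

A = 2047-07-15.
B = 2048-08-24.
A is earlier.

A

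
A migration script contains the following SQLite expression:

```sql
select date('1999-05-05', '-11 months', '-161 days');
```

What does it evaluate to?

Adding -11 months to 1999-05-05 gives 1998-06-05.
Applying '-161 days' to 1998-06-05: counting 161 days back gives 1997-12-26.

1997-12-26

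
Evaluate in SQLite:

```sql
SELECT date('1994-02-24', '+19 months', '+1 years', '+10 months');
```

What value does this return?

1997-07-24

Adding +19 months to 1994-02-24 gives 1995-09-24.
Adding +1 year to 1995-09-24 gives 1996-09-24.
Adding +10 months to 1996-09-24 gives 1997-07-24.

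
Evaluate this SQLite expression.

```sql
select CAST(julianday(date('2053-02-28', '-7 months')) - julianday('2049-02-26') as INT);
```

1248

Adding -7 months to 2053-02-28 gives 2052-07-28.
2 days remain in February 2049 after the 26th (28 − 26).
Full months from March 2049 through June 2052 contribute their day counts.
Then 28 days into July 2052.
Total: 2 + 31 + 30 + 31 + 30 + 31 + 31 + 30 + 31 + 30 + 31 + 31 + 28 + 31 + 30 + 31 + 30 + 31 + 31 + 30 + 31 + 30 + 31 + 31 + 28 + 31 + 30 + 31 + 30 + 31 + 31 + 30 + 31 + 30 + 31 + 31 + 29 + 31 + 30 + 31 + 30 + 28 = 1248.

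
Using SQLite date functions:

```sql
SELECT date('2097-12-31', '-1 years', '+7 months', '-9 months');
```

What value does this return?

Adding -1 year to 2097-12-31 gives 2096-12-31.
Adding +7 months to 2096-12-31 gives 2097-07-31.
Adding -9 months to 2097-07-31 gives 2096-10-31.

2096-10-31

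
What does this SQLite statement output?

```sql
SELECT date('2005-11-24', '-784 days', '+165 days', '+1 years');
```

2005-03-15

Applying '-784 days' to 2005-11-24: counting 784 days back gives 2003-10-02.
Applying '+165 days' to 2003-10-02: counting 165 days forward gives 2004-03-15.
Adding +1 year to 2004-03-15 gives 2005-03-15.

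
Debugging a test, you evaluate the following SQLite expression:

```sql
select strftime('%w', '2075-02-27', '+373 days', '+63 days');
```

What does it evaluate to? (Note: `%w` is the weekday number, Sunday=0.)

First apply '+373 days', '+63 days': 2075-02-27 → 2076-05-08.
2076-05-08 is a Friday; with Sunday=0 that is 5.

5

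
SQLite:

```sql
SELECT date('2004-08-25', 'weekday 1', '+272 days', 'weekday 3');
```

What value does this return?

`weekday 1` advances to the next Monday; 2004-08-25 is a Wednesday, so it moves forward to 2004-08-30.
Applying '+272 days' to 2004-08-30: counting 272 days forward gives 2005-05-29.
`weekday 3` advances to the next Wednesday; 2005-05-29 is a Sunday, so it moves forward to 2005-06-01.

2005-06-01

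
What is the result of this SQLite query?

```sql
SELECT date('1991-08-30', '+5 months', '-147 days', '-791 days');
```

1989-07-06

Adding +5 months to 1991-08-30 gives 1992-01-30.
Applying '-147 days' to 1992-01-30: counting 147 days back gives 1991-09-05.
Applying '-791 days' to 1991-09-05: counting 791 days back gives 1989-07-06.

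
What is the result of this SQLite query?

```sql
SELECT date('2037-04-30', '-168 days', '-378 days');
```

2035-11-01

Applying '-168 days' to 2037-04-30: counting 168 days back gives 2036-11-13.
Applying '-378 days' to 2036-11-13: counting 378 days back gives 2035-11-01.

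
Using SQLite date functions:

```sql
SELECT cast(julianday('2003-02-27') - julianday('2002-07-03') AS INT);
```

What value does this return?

28 days remain in July 2002 after the 3rd (31 − 3).
Full months from August 2002 through January 2003 contribute their day counts.
Then 27 days into February 2003.
Total: 28 + 31 + 30 + 31 + 30 + 31 + 31 + 27 = 239.

239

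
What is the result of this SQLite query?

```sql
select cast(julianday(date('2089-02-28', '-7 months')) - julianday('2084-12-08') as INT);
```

Adding -7 months to 2089-02-28 gives 2088-07-28.
23 days remain in December 2084 after the 8th (31 − 8).
Full months from January 2085 through June 2088 contribute their day counts.
Then 28 days into July 2088.
Total: 23 + 31 + 28 + 31 + 30 + 31 + 30 + 31 + 31 + 30 + 31 + 30 + 31 + 31 + 28 + 31 + 30 + 31 + 30 + 31 + 31 + 30 + 31 + 30 + 31 + 31 + 28 + 31 + 30 + 31 + 30 + 31 + 31 + 30 + 31 + 30 + 31 + 31 + 29 + 31 + 30 + 31 + 30 + 28 = 1328.

1328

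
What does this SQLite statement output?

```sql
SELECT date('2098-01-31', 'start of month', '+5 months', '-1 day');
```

`start of month` rewinds 2098-01-31 to 2098-01-01.
Adding +5 months to 2098-01-01 gives 2098-06-01.
Going back 1 day from 2098-06-01 reaches 2098-05-31 (last day of May, 31 days).

2098-05-31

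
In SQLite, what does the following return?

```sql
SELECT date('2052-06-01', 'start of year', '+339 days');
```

`start of year` rewinds 2052-06-01 to 2052-01-01.
Applying '+339 days' to 2052-01-01: counting 339 days forward gives 2052-12-05.

2052-12-05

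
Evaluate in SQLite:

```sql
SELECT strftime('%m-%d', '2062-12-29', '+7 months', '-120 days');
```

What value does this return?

03-31

First apply '+7 months', '-120 days': 2062-12-29 → 2063-03-31.
`%m-%d` extracts the month-day: 03-31.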